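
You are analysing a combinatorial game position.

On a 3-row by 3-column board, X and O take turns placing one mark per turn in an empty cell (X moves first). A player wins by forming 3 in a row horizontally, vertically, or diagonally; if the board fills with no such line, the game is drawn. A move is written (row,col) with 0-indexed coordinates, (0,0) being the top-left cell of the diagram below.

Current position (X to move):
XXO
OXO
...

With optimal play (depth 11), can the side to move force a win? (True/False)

ply 1, X at XXO/OXO/... | (2,0)=-1→XXO/OXO/X..; (2,1)=+1→XXO/OXO/.X.*; (2,2)=+1→XXO/OXO/..X
ply 2: XXO/OXO/.X. is terminal -1 (O); from XXO/OXO/... depth 11

X winning at [XXO/OXO/...]: True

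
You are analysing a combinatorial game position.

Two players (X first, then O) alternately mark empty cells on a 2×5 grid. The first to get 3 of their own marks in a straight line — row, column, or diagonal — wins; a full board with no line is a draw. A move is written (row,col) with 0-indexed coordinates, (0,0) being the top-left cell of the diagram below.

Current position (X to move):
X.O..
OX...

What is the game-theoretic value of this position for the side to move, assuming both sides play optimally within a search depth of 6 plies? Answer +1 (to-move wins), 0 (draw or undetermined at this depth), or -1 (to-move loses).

value(X.O../OX..., X) = 0

p1 X@[X.O../OX...]: (0,1)[XXO../OX...]+0* (0,3)[X.OX./OX...]+0 (0,4)[X.O.X/OX...]+0 (1,2)[X.O../OXX..]+0 (1,3)[X.O../OX.X.]+0 (1,4)[X.O../OX..X]-1
p2 O@[XXO../OX...]: (0,3)[XXOO./OX...]+0* (0,4)[XXO.O/OX...]+0 (1,2)[XXO../OXO..]+0 (1,3)[XXO../OX.O.]+0 (1,4)[XXO../OX..O]+0
p3 X@[XXOO./OX...]: (0,4)[XXOOX/OX...]+0* (1,2)[XXOO./OXX..]-1 (1,3)[XXOO./OX.X.]-1 (1,4)[XXOO./OX..X]-1
p4 O@[XXOOX/OX...]: (1,2)[XXOOX/OXO..]+0* (1,3)[XXOOX/OX.O.]+0 (1,4)[XXOOX/OX..O]+0
p5 X@[XXOOX/OXO..]: (1,3)[XXOOX/OXOX.]+0* (1,4)[XXOOX/OXO.X]+0
p6 O@[XXOOX/OXOX.]: (1,4)[XXOOX/OXOXO]+0*
p7 X@[XXOOX/OXOXO] terminal +0; root [X.O../OX...] d6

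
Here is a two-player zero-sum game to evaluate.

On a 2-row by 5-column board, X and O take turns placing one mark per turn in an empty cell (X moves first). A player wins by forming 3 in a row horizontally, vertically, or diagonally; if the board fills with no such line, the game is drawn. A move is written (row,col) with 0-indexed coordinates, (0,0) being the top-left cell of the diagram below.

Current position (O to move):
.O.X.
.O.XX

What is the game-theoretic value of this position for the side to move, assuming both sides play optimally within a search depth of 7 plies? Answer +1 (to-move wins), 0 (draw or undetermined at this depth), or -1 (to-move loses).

value(.O.X./.O.XX, O) = 0

p1 O@[.O.X./.O.XX]: (0,0)[OO.X./.O.XX]-1 (0,2)[.OOX./.O.XX]-1 (0,4)[.O.XO/.O.XX]-1 (1,0)[.O.X./OO.XX]-1 (1,2)[.O.X./.OOXX]+0*
p2 X@[.O.X./.OOXX]: (0,0)[XO.X./.OOXX]-1 (0,2)[.OXX./.OOXX]-1 (0,4)[.O.XX/.OOXX]-1 (1,0)[.O.X./XOOXX]+0*
p3 O@[.O.X./XOOXX]: (0,0)[OO.X./XOOXX]+0* (0,2)[.OOX./XOOXX]+0 (0,4)[.O.XO/XOOXX]+0
p4 X@[OO.X./XOOXX]: (0,2)[OOXX./XOOXX]+0* (0,4)[OO.XX/XOOXX]-1
p5 O@[OOXX./XOOXX]: (0,4)[OOXXO/XOOXX]+0*
p6 X@[OOXXO/XOOXX] terminal +0; root [.O.X./.O.XX] d7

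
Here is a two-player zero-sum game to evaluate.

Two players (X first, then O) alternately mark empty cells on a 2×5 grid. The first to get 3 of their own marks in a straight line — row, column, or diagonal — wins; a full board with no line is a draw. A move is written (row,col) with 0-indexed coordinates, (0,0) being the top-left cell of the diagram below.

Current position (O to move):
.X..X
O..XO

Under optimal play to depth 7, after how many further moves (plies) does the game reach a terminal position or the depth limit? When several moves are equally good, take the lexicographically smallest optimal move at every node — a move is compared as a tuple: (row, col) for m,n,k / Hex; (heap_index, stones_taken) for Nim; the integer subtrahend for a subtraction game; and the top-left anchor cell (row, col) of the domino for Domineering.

[.X..X/O..XO] O move#1: (0,0):+0/OX..X/O..XO*, (0,2):+0/.XO.X/O..XO, (0,3):+0/.X.OX/O..XO, (1,1):+0/.X..X/OO.XO, (1,2):+0/.X..X/O.OXO
[OX..X/O..XO] X move#2: (0,2):+0/OXX.X/O..XO*, (0,3):+0/OX.XX/O..XO, (1,1):+0/OX..X/OX.XO, (1,2):+0/OX..X/O.XXO
[OXX.X/O..XO] O move#3: (0,3):+0/OXXOX/O..XO*, (1,1):-1/OXX.X/OO.XO, (1,2):-1/OXX.X/O.OXO
[OXXOX/O..XO] X move#4: (1,1):+0/OXXOX/OX.XO*, (1,2):+0/OXXOX/O.XXO
[OXXOX/OX.XO] O move#5: (1,2):+0/OXXOX/OXOXO*
[OXXOX/OXOXO] end (terminal +0, X#6); searched .X..X/O..XO to 7

PV length from [.X..X/O..XO]: 5 plies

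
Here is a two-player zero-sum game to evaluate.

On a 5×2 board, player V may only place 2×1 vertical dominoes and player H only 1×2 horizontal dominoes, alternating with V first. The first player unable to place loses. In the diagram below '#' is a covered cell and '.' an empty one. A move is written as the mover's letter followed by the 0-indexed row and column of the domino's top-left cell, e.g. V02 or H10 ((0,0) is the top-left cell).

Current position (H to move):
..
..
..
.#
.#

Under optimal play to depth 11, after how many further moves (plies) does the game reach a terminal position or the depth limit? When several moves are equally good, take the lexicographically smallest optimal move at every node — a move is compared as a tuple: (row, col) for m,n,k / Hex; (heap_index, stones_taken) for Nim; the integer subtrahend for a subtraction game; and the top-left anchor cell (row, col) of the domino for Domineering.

PV length from [../../../.#/.#]: 3 plies

[../../../.#/.#] H move#1: H00:-1/##/../../.#/.#, H10:+1/../##/../.#/.#*, H20:-1/../../##/.#/.#
[../##/../.#/.#] V move#2: V20:-1/../##/#./##/.#*, V30:-1/../##/../##/##
[../##/#./##/.#] H move#3: H00:+1/##/##/#./##/.#*
[##/##/#./##/.#] end (terminal -1, V#4); searched ../../../.#/.# to 11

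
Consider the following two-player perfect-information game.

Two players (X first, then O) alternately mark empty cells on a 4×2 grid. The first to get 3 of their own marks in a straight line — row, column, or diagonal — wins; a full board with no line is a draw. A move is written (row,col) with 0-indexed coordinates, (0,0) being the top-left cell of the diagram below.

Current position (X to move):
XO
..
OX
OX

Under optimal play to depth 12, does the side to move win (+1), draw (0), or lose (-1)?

p1 X@[XO/../OX/OX]: (1,0)[XO/X./OX/OX]+0 (1,1)[XO/.X/OX/OX]+1*
p2 O@[XO/.X/OX/OX] terminal -1; root [XO/../OX/OX] d12

value(XO/../OX/OX, X) = +1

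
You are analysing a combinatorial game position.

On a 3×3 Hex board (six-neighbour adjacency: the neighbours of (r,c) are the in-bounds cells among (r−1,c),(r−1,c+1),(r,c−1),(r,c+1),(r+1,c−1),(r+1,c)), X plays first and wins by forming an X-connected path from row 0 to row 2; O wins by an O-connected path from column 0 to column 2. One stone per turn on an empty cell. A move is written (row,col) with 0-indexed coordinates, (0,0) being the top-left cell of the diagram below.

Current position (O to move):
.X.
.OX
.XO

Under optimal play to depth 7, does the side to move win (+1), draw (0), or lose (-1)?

ply 1, O at .X./.OX/.XO | (0,0)=-1→OX./.OX/.XO; (0,2)=+1→.XO/.OX/.XO*; (1,0)=-1→.X./OOX/.XO; (2,0)=-1→.X./.OX/OXO
ply 2, X at .XO/.OX/.XO | (0,0)=-1→XXO/.OX/.XO*; (1,0)=-1→.XO/XOX/.XO; (2,0)=-1→.XO/.OX/XXO
ply 3, O at XXO/.OX/.XO | (1,0)=+1→XXO/OOX/.XO*; (2,0)=+1→XXO/.OX/OXO
ply 4: XXO/OOX/.XO is terminal -1 (X); from .X./.OX/.XO depth 7

value(.X./.OX/.XO, O) = +1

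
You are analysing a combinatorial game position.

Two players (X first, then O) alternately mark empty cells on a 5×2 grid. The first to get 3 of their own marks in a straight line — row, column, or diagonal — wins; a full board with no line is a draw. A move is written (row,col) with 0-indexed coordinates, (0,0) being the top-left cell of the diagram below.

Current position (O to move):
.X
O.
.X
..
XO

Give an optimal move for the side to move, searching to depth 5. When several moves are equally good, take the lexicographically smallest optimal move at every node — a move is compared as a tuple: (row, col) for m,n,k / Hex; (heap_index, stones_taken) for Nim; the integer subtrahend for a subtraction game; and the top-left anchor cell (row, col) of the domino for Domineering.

p1 O@[.X/O./.X/../XO]: (0,0)[OX/O./.X/../XO]-1 (1,1)[.X/OO/.X/../XO]+0* (2,0)[.X/O./OX/../XO]-1 (3,0)[.X/O./.X/O./XO]-1 (3,1)[.X/O./.X/.O/XO]-1
p2 X@[.X/OO/.X/../XO]: (0,0)[XX/OO/.X/../XO]+0* (2,0)[.X/OO/XX/../XO]+0 (3,0)[.X/OO/.X/X./XO]+0 (3,1)[.X/OO/.X/.X/XO]-1
p3 O@[XX/OO/.X/../XO]: (2,0)[XX/OO/OX/../XO]+0* (3,0)[XX/OO/.X/O./XO]+0 (3,1)[XX/OO/.X/.O/XO]+0
p4 X@[XX/OO/OX/../XO]: (3,0)[XX/OO/OX/X./XO]+0* (3,1)[XX/OO/OX/.X/XO]-1
p5 O@[XX/OO/OX/X./XO]: (3,1)[XX/OO/OX/XO/XO]+0*
p6 X@[XX/OO/OX/XO/XO] terminal +0; root [.X/O./.X/../XO] d5

O's best at [.X/O./.X/../XO]: (1,1)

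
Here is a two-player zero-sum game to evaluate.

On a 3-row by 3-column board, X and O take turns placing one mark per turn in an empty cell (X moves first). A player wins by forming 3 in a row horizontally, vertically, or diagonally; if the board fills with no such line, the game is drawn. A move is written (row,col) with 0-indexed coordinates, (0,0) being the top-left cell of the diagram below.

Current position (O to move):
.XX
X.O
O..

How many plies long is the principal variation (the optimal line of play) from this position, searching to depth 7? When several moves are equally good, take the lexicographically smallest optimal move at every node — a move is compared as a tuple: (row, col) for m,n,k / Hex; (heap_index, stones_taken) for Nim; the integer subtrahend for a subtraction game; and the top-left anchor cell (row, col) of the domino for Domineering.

PV length from [.XX/X.O/O..]: 4 plies

ply 1, O at .XX/X.O/O.. | (0,0)=+0→OXX/X.O/O..*; (1,1)=-1→.XX/XOO/O..; (2,1)=-1→.XX/X.O/OO.; (2,2)=-1→.XX/X.O/O.O
ply 2, X at OXX/X.O/O.. | (1,1)=+0→OXX/XXO/O..*; (2,1)=+0→OXX/X.O/OX.; (2,2)=+0→OXX/X.O/O.X
ply 3, O at OXX/XXO/O.. | (2,1)=+0→OXX/XXO/OO.*; (2,2)=-1→OXX/XXO/O.O
ply 4, X at OXX/XXO/OO. | (2,2)=+0→OXX/XXO/OOX*
ply 5: OXX/XXO/OOX is terminal +0 (O); from .XX/X.O/O.. depth 7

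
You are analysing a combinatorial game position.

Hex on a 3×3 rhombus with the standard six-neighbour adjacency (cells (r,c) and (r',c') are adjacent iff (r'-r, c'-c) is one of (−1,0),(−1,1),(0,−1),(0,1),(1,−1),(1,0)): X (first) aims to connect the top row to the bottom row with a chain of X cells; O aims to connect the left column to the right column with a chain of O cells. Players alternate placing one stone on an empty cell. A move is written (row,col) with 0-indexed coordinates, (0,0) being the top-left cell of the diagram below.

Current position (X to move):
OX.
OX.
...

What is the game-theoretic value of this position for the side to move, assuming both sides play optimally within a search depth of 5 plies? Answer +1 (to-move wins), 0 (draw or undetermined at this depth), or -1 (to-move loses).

ply 1, X at OX./OX./... | (0,2)=+1→OXX/OX./...*; (1,2)=+1→OX./OXX/...; (2,0)=+1→OX./OX./X..; (2,1)=+1→OX./OX./.X.; (2,2)=+1→OX./OX./..X
ply 2, O at OXX/OX./... | (1,2)=-1→OXX/OXO/...*; (2,0)=-1→OXX/OX./O..; (2,1)=-1→OXX/OX./.O.; (2,2)=-1→OXX/OX./..O
ply 3, X at OXX/OXO/... | (2,0)=+1→OXX/OXO/X..*; (2,1)=+1→OXX/OXO/.X.; (2,2)=+1→OXX/OXO/..X
ply 4: OXX/OXO/X.. is terminal -1 (O); from OX./OX./... depth 5

value(OX./OX./..., X) = +1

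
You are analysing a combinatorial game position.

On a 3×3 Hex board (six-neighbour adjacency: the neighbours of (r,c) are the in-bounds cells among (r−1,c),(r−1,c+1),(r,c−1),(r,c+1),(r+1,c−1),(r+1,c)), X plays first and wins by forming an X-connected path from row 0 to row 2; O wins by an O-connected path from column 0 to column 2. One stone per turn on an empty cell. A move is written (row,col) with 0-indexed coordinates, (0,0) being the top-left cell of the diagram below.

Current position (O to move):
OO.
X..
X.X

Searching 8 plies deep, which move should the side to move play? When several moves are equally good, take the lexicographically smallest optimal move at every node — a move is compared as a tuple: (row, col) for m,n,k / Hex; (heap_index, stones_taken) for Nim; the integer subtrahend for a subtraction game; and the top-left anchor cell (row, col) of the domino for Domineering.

O's best at [OO./X../X.X]: (0,2)

p1 O@[OO./X../X.X]: (0,2)[OOO/X../X.X]+1* (1,1)[OO./XO./X.X]+1 (1,2)[OO./X.O/X.X]+1 (2,1)[OO./X../XOX]-1
p2 X@[OOO/X../X.X] terminal -1; root [OO./X../X.X] d8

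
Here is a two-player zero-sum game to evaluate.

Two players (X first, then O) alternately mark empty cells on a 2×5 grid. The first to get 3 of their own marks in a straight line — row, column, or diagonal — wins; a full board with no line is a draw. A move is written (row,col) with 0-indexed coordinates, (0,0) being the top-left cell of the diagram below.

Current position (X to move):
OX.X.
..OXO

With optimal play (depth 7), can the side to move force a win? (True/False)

X winning at [OX.X./..OXO]: True

p1 X@[OX.X./..OXO]: (0,2)[OXXX./..OXO]+1* (0,4)[OX.XX/..OXO]+0 (1,0)[OX.X./X.OXO]+0 (1,1)[OX.X./.XOXO]+0
p2 O@[OXXX./..OXO] terminal -1; root [OX.X./..OXO] d7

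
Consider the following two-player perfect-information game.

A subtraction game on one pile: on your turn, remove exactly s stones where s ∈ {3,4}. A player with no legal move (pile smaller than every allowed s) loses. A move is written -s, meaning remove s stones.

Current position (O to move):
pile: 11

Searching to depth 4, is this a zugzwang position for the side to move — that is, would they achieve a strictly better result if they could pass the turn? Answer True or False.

zugzwang(11, O) = False

ply 1, O at 11 | -3=+1→8*; -4=+1→7
ply 2, X at 8 | -3=-1→5*; -4=-1→4
ply 3, O at 5 | -3=+1→2*; -4=+1→1
ply 4: 2 is terminal -1 (X); from 11 depth 4
suppose O passes — search the same position with X to move:
pass> ply 1, X at 11 | -3=+1→8*; -4=+1→7
pass> ply 2, O at 8 | -3=-1→5*; -4=-1→4
pass> ply 3, X at 5 | -3=+1→2*; -4=+1→1
pass> ply 4: 2 is terminal -1 (O); from 11 depth 4
for O: play +1, pass -1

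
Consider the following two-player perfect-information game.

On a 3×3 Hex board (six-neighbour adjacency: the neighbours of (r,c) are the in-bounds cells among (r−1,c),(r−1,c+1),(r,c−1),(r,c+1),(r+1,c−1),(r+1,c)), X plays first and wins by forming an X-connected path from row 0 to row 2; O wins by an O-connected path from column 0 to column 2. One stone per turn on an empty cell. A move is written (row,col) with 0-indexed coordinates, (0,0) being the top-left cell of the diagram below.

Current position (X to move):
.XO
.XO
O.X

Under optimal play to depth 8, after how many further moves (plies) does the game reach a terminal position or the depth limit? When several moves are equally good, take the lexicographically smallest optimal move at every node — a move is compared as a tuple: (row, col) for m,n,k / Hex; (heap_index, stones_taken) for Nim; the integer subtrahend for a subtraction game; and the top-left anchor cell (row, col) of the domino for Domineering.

ply 1, X at .XO/.XO/O.X | (0,0)=-1→XXO/.XO/O.X; (1,0)=-1→.XO/XXO/O.X; (2,1)=+1→.XO/.XO/OXX*
ply 2: .XO/.XO/OXX is terminal -1 (O); from .XO/.XO/O.X depth 8

PV length from [.XO/.XO/O.X]: 1 ply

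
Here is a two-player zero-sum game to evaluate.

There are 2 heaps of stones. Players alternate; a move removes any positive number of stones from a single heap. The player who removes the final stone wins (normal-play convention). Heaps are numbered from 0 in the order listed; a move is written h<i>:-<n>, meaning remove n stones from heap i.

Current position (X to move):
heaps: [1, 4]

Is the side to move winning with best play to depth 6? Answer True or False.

X winning at [(1,4)]: True

ply 1, X at (1,4) | h0:-1=-1→(0,4); h1:-1=-1→(1,3); h1:-2=-1→(1,2); h1:-3=+1→(1,1)*; h1:-4=-1→(1,0)
ply 2, O at (1,1) | h0:-1=-1→(0,1)*; h1:-1=-1→(1,0)
ply 3, X at (0,1) | h1:-1=+1→(0,0)*
ply 4: (0,0) is terminal -1 (O); from (1,4) depth 6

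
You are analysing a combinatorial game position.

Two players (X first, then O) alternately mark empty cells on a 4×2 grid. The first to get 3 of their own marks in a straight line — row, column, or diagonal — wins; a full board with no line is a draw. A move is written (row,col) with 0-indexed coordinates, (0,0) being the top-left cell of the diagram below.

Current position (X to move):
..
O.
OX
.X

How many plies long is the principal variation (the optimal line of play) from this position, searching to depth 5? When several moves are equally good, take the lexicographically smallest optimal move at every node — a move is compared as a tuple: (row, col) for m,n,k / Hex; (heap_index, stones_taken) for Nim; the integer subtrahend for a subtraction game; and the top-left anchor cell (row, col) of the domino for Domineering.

p1 X@[../O./OX/.X]: (0,0)[X./O./OX/.X]-1 (0,1)[.X/O./OX/.X]-1 (1,1)[../OX/OX/.X]+1* (3,0)[../O./OX/XX]-1
p2 O@[../OX/OX/.X] terminal -1; root [../O./OX/.X] d5

PV length from [../O./OX/.X]: 1 ply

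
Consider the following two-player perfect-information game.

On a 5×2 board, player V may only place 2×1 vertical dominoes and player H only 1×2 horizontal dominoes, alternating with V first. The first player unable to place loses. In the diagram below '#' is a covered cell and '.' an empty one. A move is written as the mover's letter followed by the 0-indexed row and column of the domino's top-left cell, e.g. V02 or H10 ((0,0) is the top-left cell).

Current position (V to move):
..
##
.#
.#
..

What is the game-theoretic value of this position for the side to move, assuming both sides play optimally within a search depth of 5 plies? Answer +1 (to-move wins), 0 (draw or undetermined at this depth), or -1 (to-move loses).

value(../##/.#/.#/.., V) = -1

p1 V@[../##/.#/.#/..]: V20[../##/##/##/..]-1* V30[../##/.#/##/#.]-1
p2 H@[../##/##/##/..]: H00[##/##/##/##/..]+1* H40[../##/##/##/##]+1
p3 V@[##/##/##/##/..] terminal -1; root [../##/.#/.#/..] d5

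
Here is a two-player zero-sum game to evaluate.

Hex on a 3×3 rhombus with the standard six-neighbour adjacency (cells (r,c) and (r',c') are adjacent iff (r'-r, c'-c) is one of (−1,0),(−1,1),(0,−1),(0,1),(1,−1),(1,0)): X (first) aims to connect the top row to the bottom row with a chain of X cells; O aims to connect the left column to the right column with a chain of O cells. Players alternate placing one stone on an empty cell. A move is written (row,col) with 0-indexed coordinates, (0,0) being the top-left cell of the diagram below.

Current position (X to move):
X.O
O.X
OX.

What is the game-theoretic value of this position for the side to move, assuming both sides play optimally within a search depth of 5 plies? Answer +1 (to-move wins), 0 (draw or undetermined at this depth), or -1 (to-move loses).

value(X.O/O.X/OX., X) = -1

[X.O/O.X/OX.] X move#1: (0,1):-1/XXO/O.X/OX.*, (1,1):-1/X.O/OXX/OX., (2,2):-1/X.O/O.X/OXX
[XXO/O.X/OX.] O move#2: (1,1):+1/XXO/OOX/OX.*, (2,2):-1/XXO/O.X/OXO
[XXO/OOX/OX.] end (terminal -1, X#3); searched X.O/O.X/OX. to 5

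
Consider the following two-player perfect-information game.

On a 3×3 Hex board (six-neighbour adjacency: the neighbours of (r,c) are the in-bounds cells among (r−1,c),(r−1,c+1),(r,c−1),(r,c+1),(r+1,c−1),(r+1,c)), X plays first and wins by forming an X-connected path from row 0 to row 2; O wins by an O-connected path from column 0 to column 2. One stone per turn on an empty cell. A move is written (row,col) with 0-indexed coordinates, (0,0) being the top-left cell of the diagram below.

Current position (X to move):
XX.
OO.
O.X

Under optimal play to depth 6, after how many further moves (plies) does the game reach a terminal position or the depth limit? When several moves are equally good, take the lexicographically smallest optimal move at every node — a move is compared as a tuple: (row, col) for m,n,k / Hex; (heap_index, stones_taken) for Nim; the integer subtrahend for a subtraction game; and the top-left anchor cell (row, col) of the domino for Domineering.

ply 1, X at XX./OO./O.X | (0,2)=-1→XXX/OO./O.X*; (1,2)=-1→XX./OOX/O.X; (2,1)=-1→XX./OO./OXX
ply 2, O at XXX/OO./O.X | (1,2)=+1→XXX/OOO/O.X*; (2,1)=-1→XXX/OO./OOX
ply 3: XXX/OOO/O.X is terminal -1 (X); from XX./OO./O.X depth 6

PV length from [XX./OO./O.X]: 2 plies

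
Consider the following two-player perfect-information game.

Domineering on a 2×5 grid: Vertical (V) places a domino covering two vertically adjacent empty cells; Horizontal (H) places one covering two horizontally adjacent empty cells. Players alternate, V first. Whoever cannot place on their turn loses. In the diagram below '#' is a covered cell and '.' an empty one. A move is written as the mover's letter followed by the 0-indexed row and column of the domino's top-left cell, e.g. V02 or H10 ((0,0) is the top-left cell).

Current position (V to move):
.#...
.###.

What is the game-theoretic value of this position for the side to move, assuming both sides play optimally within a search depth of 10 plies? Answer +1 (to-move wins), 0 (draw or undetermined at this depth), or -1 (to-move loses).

[.#.../.###.] V move#1: V00:-1/##.../####., V04:+1/.#..#/.####*
[.#..#/.####] H move#2: H02:-1/.####/.####*
[.####/.####] V move#3: V00:+1/#####/#####*
[#####/#####] end (terminal -1, H#4); searched .#.../.###. to 10

value(.#.../.###., V) = +1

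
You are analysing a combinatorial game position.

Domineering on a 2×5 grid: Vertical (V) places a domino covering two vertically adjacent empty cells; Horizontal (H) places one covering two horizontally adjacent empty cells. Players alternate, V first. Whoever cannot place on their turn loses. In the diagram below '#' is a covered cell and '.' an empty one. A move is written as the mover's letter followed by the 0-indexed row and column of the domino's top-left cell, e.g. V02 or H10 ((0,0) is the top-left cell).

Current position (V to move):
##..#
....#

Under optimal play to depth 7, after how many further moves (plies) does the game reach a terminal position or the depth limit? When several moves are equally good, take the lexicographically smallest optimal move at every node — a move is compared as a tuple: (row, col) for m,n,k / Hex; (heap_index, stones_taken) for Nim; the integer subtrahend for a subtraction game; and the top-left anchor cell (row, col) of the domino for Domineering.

PV length from [##..#/....#]: 3 plies

p1 V@[##..#/....#]: V02[###.#/..#.#]+1* V03[##.##/...##]-1
p2 H@[###.#/..#.#]: H10[###.#/###.#]-1*
p3 V@[###.#/###.#]: V03[#####/#####]+1*
p4 H@[#####/#####] terminal -1; root [##..#/....#] d7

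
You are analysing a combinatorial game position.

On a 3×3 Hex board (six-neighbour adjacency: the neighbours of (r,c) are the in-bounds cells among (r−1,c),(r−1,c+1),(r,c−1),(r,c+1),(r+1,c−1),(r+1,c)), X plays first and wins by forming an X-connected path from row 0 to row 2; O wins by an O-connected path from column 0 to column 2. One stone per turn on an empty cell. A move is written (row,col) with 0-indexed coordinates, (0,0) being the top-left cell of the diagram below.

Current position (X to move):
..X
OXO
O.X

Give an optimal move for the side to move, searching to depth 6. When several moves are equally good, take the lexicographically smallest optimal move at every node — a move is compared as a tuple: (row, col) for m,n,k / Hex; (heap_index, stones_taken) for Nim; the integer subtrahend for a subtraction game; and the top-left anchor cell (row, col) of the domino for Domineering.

ply 1, X at ..X/OXO/O.X | (0,0)=-1→X.X/OXO/O.X; (0,1)=-1→.XX/OXO/O.X; (2,1)=+1→..X/OXO/OXX*
ply 2: ..X/OXO/OXX is terminal -1 (O); from ..X/OXO/O.X depth 6

X's best at [..X/OXO/O.X]: (2,1)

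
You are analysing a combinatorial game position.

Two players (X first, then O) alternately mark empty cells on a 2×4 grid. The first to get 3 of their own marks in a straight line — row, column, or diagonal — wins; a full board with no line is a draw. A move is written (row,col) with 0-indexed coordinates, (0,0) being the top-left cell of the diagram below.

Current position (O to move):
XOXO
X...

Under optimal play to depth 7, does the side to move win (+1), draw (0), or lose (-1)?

[XOXO/X...] O move#1: (1,1):+0/XOXO/XO..*, (1,2):+0/XOXO/X.O., (1,3):+0/XOXO/X..O
[XOXO/XO..] X move#2: (1,2):+0/XOXO/XOX.*, (1,3):+0/XOXO/XO.X
[XOXO/XOX.] O move#3: (1,3):+0/XOXO/XOXO*
[XOXO/XOXO] end (terminal +0, X#4); searched XOXO/X... to 7

value(XOXO/X..., O) = 0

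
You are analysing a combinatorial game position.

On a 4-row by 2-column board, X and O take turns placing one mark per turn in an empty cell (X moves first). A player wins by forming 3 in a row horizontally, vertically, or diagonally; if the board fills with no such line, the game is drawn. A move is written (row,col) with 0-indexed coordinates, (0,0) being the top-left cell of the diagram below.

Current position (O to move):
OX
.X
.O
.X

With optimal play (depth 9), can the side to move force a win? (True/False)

O winning at [OX/.X/.O/.X]: False

ply 1, O at OX/.X/.O/.X | (1,0)=+0→OX/OX/.O/.X*; (2,0)=+0→OX/.X/OO/.X; (3,0)=+0→OX/.X/.O/OX
ply 2, X at OX/OX/.O/.X | (2,0)=+0→OX/OX/XO/.X*; (3,0)=-1→OX/OX/.O/XX
ply 3, O at OX/OX/XO/.X | (3,0)=+0→OX/OX/XO/OX*
ply 4: OX/OX/XO/OX is terminal +0 (X); from OX/.X/.O/.X depth 9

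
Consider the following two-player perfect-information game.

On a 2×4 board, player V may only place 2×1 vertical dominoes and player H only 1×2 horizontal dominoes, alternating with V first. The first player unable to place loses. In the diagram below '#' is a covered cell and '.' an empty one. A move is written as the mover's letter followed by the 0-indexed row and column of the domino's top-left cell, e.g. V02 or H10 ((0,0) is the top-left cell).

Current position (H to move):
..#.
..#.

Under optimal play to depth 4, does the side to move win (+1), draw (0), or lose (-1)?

ply 1, H at ..#./..#. | H00=+1→###./..#.*; H10=+1→..#./###.
ply 2, V at ###./..#. | V03=-1→####/..##*
ply 3, H at ####/..## | H10=+1→####/####*
ply 4: ####/#### is terminal -1 (V); from ..#./..#. depth 4

value(..#./..#., H) = +1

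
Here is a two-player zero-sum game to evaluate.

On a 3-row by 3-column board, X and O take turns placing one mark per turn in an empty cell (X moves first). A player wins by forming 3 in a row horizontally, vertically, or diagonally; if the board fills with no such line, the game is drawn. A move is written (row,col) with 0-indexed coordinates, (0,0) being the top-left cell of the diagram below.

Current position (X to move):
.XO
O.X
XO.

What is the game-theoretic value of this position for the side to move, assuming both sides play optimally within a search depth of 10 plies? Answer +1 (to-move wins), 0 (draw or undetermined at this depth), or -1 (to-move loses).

p1 X@[.XO/O.X/XO.]: (0,0)[XXO/O.X/XO.]+0* (1,1)[.XO/OXX/XO.]+0 (2,2)[.XO/O.X/XOX]+0
p2 O@[XXO/O.X/XO.]: (1,1)[XXO/OOX/XO.]+0* (2,2)[XXO/O.X/XOO]+0
p3 X@[XXO/OOX/XO.]: (2,2)[XXO/OOX/XOX]+0*
p4 O@[XXO/OOX/XOX] terminal +0; root [.XO/O.X/XO.] d10

value(.XO/O.X/XO., X) = 0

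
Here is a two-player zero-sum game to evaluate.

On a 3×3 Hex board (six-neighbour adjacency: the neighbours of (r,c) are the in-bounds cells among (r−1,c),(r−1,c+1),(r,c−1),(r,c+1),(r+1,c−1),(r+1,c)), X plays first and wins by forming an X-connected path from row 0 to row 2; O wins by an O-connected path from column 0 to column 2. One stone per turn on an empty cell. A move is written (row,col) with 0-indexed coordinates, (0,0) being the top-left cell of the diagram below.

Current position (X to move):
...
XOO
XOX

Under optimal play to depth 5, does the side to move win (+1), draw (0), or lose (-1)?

[.../XOO/XOX] X move#1: (0,0):+1/X../XOO/XOX*, (0,1):+1/.X./XOO/XOX, (0,2):+1/..X/XOO/XOX
[X../XOO/XOX] end (terminal -1, O#2); searched .../XOO/XOX to 5

value(.../XOO/XOX, X) = +1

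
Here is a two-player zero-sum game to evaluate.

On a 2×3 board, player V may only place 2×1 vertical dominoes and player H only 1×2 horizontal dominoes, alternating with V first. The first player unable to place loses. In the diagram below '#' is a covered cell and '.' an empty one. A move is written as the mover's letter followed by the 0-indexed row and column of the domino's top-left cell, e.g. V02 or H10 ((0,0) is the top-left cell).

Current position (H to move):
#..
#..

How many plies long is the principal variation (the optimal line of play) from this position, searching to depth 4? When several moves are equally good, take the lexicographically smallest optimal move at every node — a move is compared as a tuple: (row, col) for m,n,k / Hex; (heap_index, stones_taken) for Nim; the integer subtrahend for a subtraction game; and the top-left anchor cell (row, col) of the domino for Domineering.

PV length from [#../#..]: 1 ply

ply 1, H at #../#.. | H01=+1→###/#..*; H11=+1→#../###
ply 2: ###/#.. is terminal -1 (V); from #../#.. depth 4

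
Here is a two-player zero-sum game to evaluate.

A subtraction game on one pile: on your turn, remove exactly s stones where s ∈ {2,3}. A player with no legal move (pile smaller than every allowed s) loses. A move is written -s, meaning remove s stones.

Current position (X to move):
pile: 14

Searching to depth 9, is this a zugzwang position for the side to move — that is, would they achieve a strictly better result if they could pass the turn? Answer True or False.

ply 1, X at 14 | -2=-1→12; -3=+1→11*
ply 2, O at 11 | -2=-1→9*; -3=-1→8
ply 3, X at 9 | -2=-1→7; -3=+1→6*
ply 4, O at 6 | -2=-1→4*; -3=-1→3
ply 5, X at 4 | -2=-1→2; -3=+1→1*
ply 6: 1 is terminal -1 (O); from 14 depth 9
pass branch (O moves first from the same position):
  | ply 1, O at 14 | -2=-1→12; -3=+1→11*
  | ply 2, X at 11 | -2=-1→9*; -3=-1→8
  | ply 3, O at 9 | -2=-1→7; -3=+1→6*
  | ply 4, X at 6 | -2=-1→4*; -3=-1→3
  | ply 5, O at 4 | -2=-1→2; -3=+1→1*
  | ply 6: 1 is terminal -1 (X); from 14 depth 9
X moving scores +1; X passing scores -1

zugzwang(14, X) = False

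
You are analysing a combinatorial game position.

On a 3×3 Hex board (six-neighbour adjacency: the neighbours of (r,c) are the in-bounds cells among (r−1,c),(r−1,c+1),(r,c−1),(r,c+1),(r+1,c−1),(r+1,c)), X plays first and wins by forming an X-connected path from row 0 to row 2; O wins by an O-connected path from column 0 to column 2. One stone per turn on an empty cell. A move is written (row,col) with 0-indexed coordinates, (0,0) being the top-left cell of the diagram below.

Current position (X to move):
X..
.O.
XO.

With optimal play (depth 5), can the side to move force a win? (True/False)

ply 1, X at X../.O./XO. | (0,1)=-1→XX./.O./XO.; (0,2)=-1→X.X/.O./XO.; (1,0)=+1→X../XO./XO.*; (1,2)=-1→X../.OX/XO.; (2,2)=-1→X../.O./XOX
ply 2: X../XO./XO. is terminal -1 (O); from X../.O./XO. depth 5

X winning at [X../.O./XO.]: True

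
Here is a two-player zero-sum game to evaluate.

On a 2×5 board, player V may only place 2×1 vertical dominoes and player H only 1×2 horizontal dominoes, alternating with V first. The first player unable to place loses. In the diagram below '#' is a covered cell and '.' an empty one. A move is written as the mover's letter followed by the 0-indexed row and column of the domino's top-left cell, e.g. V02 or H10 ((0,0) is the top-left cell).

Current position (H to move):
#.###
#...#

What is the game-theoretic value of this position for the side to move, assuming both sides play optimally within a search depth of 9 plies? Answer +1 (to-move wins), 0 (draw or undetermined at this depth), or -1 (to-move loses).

value(#.###/#...#, H) = +1

[#.###/#...#] H move#1: H11:+1/#.###/###.#*, H12:-1/#.###/#.###
[#.###/###.#] end (terminal -1, V#2); searched #.###/#...# to 9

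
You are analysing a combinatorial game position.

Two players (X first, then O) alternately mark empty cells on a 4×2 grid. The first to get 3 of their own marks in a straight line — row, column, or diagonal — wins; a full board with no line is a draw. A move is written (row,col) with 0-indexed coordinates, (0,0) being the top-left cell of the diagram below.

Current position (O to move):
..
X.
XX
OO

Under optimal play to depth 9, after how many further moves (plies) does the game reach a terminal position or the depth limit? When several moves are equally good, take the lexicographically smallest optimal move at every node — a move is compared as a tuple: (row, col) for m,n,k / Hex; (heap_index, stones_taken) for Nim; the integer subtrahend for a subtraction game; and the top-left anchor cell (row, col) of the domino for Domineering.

PV length from [../X./XX/OO]: 3 plies

[../X./XX/OO] O move#1: (0,0):+0/O./X./XX/OO*, (0,1):-1/.O/X./XX/OO, (1,1):-1/../XO/XX/OO
[O./X./XX/OO] X move#2: (0,1):+0/OX/X./XX/OO*, (1,1):+0/O./XX/XX/OO
[OX/X./XX/OO] O move#3: (1,1):+0/OX/XO/XX/OO*
[OX/XO/XX/OO] end (terminal +0, X#4); searched ../X./XX/OO to 9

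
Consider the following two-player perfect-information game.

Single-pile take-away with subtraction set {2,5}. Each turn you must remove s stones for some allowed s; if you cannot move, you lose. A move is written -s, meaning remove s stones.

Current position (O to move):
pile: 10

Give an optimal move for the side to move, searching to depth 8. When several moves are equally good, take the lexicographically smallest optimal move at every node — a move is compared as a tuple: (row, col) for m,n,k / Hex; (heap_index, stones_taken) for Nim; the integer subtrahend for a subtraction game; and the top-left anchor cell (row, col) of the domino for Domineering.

ply 1, O at 10 | -2=+1→8*; -5=-1→5
ply 2, X at 8 | -2=-1→6*; -5=-1→3
ply 3, O at 6 | -2=+1→4*; -5=+1→1
ply 4, X at 4 | -2=-1→2*
ply 5, O at 2 | -2=+1→0*
ply 6: 0 is terminal -1 (X); from 10 depth 8

O's best at [10]: -2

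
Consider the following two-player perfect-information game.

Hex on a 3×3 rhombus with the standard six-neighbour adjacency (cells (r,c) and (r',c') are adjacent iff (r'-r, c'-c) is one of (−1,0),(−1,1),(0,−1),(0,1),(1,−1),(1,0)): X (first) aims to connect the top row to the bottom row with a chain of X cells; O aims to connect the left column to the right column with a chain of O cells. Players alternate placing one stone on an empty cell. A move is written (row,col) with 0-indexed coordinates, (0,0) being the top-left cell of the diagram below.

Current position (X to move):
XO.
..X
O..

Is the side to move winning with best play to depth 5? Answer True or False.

X winning at [XO./..X/O..]: True

[XO./..X/O..] X move#1: (0,2):+1/XOX/..X/O..*, (1,0):+1/XO./X.X/O.., (1,1):+1/XO./.XX/O.., (2,1):-1/XO./..X/OX., (2,2):-1/XO./..X/O.X
[XOX/..X/O..] O move#2: (1,0):-1/XOX/O.X/O..*, (1,1):-1/XOX/.OX/O.., (2,1):-1/XOX/..X/OO., (2,2):-1/XOX/..X/O.O
[XOX/O.X/O..] X move#3: (1,1):+1/XOX/OXX/O..*, (2,1):+1/XOX/O.X/OX., (2,2):+1/XOX/O.X/O.X
[XOX/OXX/O..] O move#4: (2,1):-1/XOX/OXX/OO.*, (2,2):-1/XOX/OXX/O.O
[XOX/OXX/OO.] X move#5: (2,2):+1/XOX/OXX/OOX*
[XOX/OXX/OOX] end (terminal -1, O#6); searched XO./..X/O.. to 5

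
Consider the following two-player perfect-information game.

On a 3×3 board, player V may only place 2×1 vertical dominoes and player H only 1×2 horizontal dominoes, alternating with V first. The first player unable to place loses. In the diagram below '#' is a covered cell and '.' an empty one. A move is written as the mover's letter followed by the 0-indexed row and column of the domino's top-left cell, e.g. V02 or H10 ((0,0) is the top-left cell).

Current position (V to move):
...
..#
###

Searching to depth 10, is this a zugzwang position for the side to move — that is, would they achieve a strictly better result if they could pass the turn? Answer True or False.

[.../..#/###] V move#1: V00:-1/#../#.#/###, V01:+1/.#./.##/###*
[.#./.##/###] end (terminal -1, H#2); searched .../..#/### to 10
if V skipped the turn, H would face:
~ [.../..#/###] H move#1: H00:+1/##./..#/###*, H01:-1/.##/..#/###, H10:+1/.../###/###
~ [##./..#/###] end (terminal -1, V#2); searched .../..#/### to 10
compare (V): move=+1 vs pass=-1

zugzwang(.../..#/###, V) = False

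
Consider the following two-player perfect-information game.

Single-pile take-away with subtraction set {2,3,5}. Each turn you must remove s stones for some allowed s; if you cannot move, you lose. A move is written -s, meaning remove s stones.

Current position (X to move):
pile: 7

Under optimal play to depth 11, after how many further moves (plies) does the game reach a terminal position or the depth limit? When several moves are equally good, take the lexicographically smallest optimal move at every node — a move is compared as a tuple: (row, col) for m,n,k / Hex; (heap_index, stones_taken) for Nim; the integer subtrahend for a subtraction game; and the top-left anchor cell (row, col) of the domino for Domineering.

ply 1, X at 7 | -2=-1→5*; -3=-1→4; -5=-1→2
ply 2, O at 5 | -2=-1→3; -3=-1→2; -5=+1→0*
ply 3: 0 is terminal -1 (X); from 7 depth 11

PV length from [7]: 2 plies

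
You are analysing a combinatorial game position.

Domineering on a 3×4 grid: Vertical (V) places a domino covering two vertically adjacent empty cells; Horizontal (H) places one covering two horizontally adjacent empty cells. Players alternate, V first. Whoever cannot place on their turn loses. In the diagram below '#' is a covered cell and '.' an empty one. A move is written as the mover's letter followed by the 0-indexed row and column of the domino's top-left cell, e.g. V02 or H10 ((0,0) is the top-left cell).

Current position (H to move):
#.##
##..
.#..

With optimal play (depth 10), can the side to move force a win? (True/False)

H winning at [#.##/##../.#..]: True

[#.##/##../.#..] H move#1: H12:+1/#.##/####/.#..*, H22:+1/#.##/##../.###
[#.##/####/.#..] end (terminal -1, V#2); searched #.##/##../.#.. to 10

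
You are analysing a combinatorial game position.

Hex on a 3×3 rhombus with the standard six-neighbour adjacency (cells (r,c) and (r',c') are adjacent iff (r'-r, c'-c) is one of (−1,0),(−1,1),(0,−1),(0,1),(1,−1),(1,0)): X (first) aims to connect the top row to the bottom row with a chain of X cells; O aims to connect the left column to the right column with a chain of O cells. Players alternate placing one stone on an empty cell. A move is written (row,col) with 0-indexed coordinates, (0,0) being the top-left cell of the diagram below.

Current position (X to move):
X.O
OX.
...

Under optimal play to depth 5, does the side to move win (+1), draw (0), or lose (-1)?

value(X.O/OX./..., X) = +1

[X.O/OX./...] X move#1: (0,1):+1/XXO/OX./...*, (1,2):-1/X.O/OXX/..., (2,0):-1/X.O/OX./X.., (2,1):-1/X.O/OX./.X., (2,2):-1/X.O/OX./..X
[XXO/OX./...] O move#2: (1,2):-1/XXO/OXO/...*, (2,0):-1/XXO/OX./O.., (2,1):-1/XXO/OX./.O., (2,2):-1/XXO/OX./..O
[XXO/OXO/...] X move#3: (2,0):+1/XXO/OXO/X..*, (2,1):+1/XXO/OXO/.X., (2,2):+1/XXO/OXO/..X
[XXO/OXO/X..] end (terminal -1, O#4); searched X.O/OX./... to 5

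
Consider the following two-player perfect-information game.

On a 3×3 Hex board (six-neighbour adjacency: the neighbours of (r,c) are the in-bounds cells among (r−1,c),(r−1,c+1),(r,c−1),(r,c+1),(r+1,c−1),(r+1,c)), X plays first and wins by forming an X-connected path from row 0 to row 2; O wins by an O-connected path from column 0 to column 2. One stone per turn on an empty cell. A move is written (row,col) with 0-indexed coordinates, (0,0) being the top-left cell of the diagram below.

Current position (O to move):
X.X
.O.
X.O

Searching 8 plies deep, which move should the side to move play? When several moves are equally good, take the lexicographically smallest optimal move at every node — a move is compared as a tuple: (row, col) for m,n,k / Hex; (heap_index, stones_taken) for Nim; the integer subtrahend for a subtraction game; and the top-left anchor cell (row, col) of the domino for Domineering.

ply 1, O at X.X/.O./X.O | (0,1)=-1→XOX/.O./X.O; (1,0)=+1→X.X/OO./X.O*; (1,2)=-1→X.X/.OO/X.O; (2,1)=-1→X.X/.O./XOO
ply 2, X at X.X/OO./X.O | (0,1)=-1→XXX/OO./X.O*; (1,2)=-1→X.X/OOX/X.O; (2,1)=-1→X.X/OO./XXO
ply 3, O at XXX/OO./X.O | (1,2)=+1→XXX/OOO/X.O*; (2,1)=+1→XXX/OO./XOO
ply 4: XXX/OOO/X.O is terminal -1 (X); from X.X/.O./X.O depth 8

O's best at [X.X/.O./X.O]: (1,0)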